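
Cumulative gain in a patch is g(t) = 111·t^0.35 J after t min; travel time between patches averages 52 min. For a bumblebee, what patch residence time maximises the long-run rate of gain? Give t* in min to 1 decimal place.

28.0 min

Optimal t* satisfies g'(t*) = g(t*)/(T + t*).
g'(t) = 0.35·111·t^-0.65. Setting 0.35·111·t^-0.65 = 111·t^0.35/(52+t) gives 0.35(52+t) = t, so 0.65·t = 0.35×52.
t* = 0.35×52/0.65 = 28 min.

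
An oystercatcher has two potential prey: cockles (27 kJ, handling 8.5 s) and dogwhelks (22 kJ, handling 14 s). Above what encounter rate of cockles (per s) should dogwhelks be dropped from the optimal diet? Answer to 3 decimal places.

0.115 per s

At the threshold, the rate on cockles alone equals the profitability of dogwhelks: λ·27/(1 + λ·8.5) = 22/14 = 1.571.
Rearranging, λ(27 − 1.571×8.5) = 1.571, so λ = 1.571/13.64 = 0.1152 per s.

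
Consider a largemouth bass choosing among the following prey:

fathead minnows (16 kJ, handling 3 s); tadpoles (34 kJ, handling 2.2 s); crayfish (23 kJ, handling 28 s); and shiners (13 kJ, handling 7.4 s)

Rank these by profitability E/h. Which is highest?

In descending order of E/h:
tadpoles: 34/2.2 = 15.5 kJ/s
fathead minnows: 16/3 = 5.33 kJ/s
shiners: 13/7.4 = 1.76 kJ/s
crayfish: 23/28 = 0.821 kJ/s

tadpoles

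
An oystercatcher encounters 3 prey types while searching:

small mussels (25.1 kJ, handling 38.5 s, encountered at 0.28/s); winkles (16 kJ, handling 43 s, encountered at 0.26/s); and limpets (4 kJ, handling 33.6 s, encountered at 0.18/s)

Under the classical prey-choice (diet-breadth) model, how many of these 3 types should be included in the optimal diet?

Rank by E/h (kJ/s): small mussels 0.652, winkles 0.372, limpets 0.119. Include each in turn until the next type's E/h falls below the running intake rate.
Rate on top 1: 0.5966. winkles: 0.372 < 0.5966 → exclude; stop.
Optimal diet: small mussels — 1 of 3 types.

1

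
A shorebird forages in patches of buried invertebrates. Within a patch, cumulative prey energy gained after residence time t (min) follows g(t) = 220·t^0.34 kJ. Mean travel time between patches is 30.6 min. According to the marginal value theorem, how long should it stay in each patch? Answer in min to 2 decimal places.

15.76 min

By the marginal value theorem, leave when the instantaneous gain rate g'(t) equals the habitat-wide average g(t)/(T + t).
g'(t) = 0.34·220·t^-0.66. Setting 0.34·220·t^-0.66 = 220·t^0.34/(30.6+t) gives 0.34(30.6+t) = t, so 0.66·t = 0.34×30.6.
t* = 0.34×30.6/0.66 = 15.76 min.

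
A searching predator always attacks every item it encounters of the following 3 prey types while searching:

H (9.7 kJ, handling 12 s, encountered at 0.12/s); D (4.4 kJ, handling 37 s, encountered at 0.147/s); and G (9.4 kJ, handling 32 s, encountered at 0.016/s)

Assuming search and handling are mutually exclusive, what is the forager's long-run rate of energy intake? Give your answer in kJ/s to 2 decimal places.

R = Σλ_iE_i / (1 + Σλ_ih_i)
Numerator: 0.12×9.7 + 0.147×4.4 + 0.016×9.4 = 1.961
Denominator: 1 + 0.12×12 + 0.147×37 + 0.016×32 = 8.391
R = 1.961/8.391 = 0.2337 kJ/s

0.23 kJ/s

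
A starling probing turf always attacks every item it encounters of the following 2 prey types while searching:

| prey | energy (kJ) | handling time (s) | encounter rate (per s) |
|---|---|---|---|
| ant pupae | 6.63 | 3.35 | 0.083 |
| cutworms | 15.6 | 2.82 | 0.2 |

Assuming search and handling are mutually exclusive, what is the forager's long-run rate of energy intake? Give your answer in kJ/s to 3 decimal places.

Energy encountered per unit search time: 0.083×6.63 + 0.2×15.6 = 3.67 kJ/s.
Handling time per unit search time: 0.083×3.35 + 0.2×2.82 = 0.842.
Rate = 3.67/(1 + 0.842) = 1.993 kJ/s.

1.993 kJ/s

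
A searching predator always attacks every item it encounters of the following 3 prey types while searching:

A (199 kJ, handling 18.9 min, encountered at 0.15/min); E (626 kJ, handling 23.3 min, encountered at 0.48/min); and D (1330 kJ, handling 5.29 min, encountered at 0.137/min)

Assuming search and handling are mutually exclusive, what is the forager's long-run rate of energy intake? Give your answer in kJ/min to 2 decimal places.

32.56 kJ/min

Energy encountered per unit search time: 0.15×199 + 0.48×626 + 0.137×1330 = 512.5 kJ/min.
Handling time per unit search time: 0.15×18.9 + 0.48×23.3 + 0.137×5.29 = 14.74.
Rate = 512.5/(1 + 14.74) = 32.56 kJ/min.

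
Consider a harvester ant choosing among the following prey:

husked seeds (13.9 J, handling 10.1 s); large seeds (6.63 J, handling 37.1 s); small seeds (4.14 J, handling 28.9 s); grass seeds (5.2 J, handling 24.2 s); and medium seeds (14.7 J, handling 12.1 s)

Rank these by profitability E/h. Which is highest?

Profitability E/h (J/s): husked seeds = 13.9/10.1 = 1.38, large seeds = 6.63/37.1 = 0.179, small seeds = 4.14/28.9 = 0.143, grass seeds = 5.2/24.2 = 0.215, medium seeds = 14.7/12.1 = 1.21.
Ranked: husked seeds > medium seeds > grass seeds > large seeds > small seeds.

husked seeds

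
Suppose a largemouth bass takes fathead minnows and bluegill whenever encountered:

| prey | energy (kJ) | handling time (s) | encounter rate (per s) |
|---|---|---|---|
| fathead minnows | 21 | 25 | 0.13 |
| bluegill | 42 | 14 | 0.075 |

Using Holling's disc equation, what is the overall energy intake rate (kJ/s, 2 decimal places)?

R = Σλ_iE_i / (1 + Σλ_ih_i)
Numerator: 0.13×21 + 0.075×42 = 5.88
Denominator: 1 + 0.13×25 + 0.075×14 = 5.3
R = 5.88/5.3 = 1.109 kJ/s

1.11 kJ/s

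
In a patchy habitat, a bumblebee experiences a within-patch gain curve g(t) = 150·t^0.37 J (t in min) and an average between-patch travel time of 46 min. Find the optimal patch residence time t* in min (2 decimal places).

Maximise g(t)/(T+t): set derivative to zero → g'(t)(T+t) = g(t).
g'(t) = 0.37·150·t^-0.63. Setting 0.37·150·t^-0.63 = 150·t^0.37/(46+t) gives 0.37(46+t) = t, so 0.63·t = 0.37×46.
t* = 0.37×46/0.63 = 27.02 min.

27.02 min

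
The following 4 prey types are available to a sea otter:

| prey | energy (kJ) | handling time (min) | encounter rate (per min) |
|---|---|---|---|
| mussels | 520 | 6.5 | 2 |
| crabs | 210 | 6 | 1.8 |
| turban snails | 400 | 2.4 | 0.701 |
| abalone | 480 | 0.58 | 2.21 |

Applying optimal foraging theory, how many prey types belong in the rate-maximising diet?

1

Profitabilities (E/h, kJ/min): abalone 828, turban snails 167, mussels 80, crabs 35. Add prey in this order while the next type's profitability exceeds the intake rate on those already taken.
Rate on top 1: 464.9. turban snails: 167 < 464.9 → exclude; stop.
Optimal diet: abalone — 1 of 4 types.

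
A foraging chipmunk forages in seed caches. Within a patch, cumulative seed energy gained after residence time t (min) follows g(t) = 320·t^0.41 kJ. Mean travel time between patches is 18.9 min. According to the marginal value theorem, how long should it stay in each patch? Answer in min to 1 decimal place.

13.1 min

Maximise g(t)/(T+t): set derivative to zero → g'(t)(T+t) = g(t).
g'(t) = 0.41·320·t^-0.59. Setting 0.41·320·t^-0.59 = 320·t^0.41/(18.9+t) gives 0.41(18.9+t) = t, so 0.59·t = 0.41×18.9.
t* = 0.41×18.9/0.59 = 13.13 min.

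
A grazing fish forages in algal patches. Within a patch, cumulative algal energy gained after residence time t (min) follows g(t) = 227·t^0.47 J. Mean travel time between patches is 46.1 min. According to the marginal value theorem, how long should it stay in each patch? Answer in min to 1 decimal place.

Optimal t* satisfies g'(t*) = g(t*)/(T + t*).
g'(t) = 0.47·227·t^-0.53. Setting 0.47·227·t^-0.53 = 227·t^0.47/(46.1+t) gives 0.47(46.1+t) = t, so 0.53·t = 0.47×46.1.
t* = 0.47×46.1/0.53 = 40.88 min.

40.9 min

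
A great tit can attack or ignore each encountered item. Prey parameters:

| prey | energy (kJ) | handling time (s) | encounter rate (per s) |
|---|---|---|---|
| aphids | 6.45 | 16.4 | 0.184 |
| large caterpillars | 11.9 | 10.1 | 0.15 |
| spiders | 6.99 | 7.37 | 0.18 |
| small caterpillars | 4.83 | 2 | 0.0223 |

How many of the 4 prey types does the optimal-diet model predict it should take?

3

E/h in descending order: small caterpillars 2.42, large caterpillars 1.18, spiders 0.948, aphids 0.393 kJ/s. The optimal diet is the largest prefix of this list for which every included type satisfies E_i/h_i > R on the types above it.
Rate on top 1: 0.1031. large caterpillars: 1.18 > 0.1031 → include.
Rate on top 2: 0.7395. spiders: 0.948 > 0.7395 → include.
Rate on top 3: 0.8108. aphids: 0.393 < 0.8108 → exclude; stop.
Optimal diet: small caterpillars, large caterpillars, spiders — 3 of 4 types.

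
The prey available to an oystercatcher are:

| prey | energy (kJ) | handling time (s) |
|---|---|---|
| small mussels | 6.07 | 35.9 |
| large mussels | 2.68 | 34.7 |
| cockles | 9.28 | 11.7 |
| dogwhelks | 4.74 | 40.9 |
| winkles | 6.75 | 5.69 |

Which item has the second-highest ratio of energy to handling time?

Profitability E/h (kJ/s): small mussels = 6.07/35.9 = 0.169, large mussels = 2.68/34.7 = 0.0772, cockles = 9.28/11.7 = 0.793, dogwhelks = 4.74/40.9 = 0.116, winkles = 6.75/5.69 = 1.19.
Ranked: winkles > cockles > small mussels > dogwhelks > large mussels.

cockles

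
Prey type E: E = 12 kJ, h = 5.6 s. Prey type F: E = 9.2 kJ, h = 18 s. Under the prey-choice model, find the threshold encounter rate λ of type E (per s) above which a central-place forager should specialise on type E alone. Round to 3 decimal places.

0.056 per s

The zero-one rule: include type F iff E₂/h₂ > λE₁/(1+λh₁). Equality gives the switch point.
λE₁h₂ = E₂ + λE₂h₁ ⇒ λ = E₂/(E₁h₂ − E₂h₁) = 9.2/(216 − 51.52) = 0.05593 per s.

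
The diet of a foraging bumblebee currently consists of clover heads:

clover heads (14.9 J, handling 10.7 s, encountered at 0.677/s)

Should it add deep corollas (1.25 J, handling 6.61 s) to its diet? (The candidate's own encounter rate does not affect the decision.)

Intake rate on the current diet: R = (0.677×14.9) / (1 + 0.677×10.7) = 10.09/8.244 = 1.224 J/s.
Profitability of deep corollas: 1.25/6.61 = 0.1891 J/s.
0.1891 < 1.224, so adding deep corollas would lower the average — exclude it.

No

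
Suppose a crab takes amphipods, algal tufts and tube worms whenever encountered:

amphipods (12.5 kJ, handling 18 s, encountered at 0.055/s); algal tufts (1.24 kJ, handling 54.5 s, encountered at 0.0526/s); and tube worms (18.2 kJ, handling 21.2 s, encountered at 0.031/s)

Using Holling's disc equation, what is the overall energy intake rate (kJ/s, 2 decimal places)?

R = (0.055×12.5 + 0.0526×1.24 + 0.031×18.2) / (1 + 0.055×18 + 0.0526×54.5 + 0.031×21.2) = 1.317/5.514 = 0.2388 kJ/s.

0.24 kJ/s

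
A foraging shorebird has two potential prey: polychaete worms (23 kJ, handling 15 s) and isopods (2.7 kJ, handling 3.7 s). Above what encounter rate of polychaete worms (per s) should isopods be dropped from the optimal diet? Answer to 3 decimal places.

The zero-one rule: include isopods iff E₂/h₂ > λE₁/(1+λh₁). Equality gives the switch point.
λE₁h₂ = E₂ + λE₂h₁ ⇒ λ = E₂/(E₁h₂ − E₂h₁) = 2.7/(85.1 − 40.5) = 0.06054 per s.

0.061 per s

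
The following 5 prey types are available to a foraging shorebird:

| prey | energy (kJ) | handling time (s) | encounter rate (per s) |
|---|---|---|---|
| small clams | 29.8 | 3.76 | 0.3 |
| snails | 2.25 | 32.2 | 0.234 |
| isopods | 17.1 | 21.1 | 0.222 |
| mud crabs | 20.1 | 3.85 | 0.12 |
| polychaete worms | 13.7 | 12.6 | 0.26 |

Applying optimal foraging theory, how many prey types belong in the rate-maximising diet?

Rank by E/h (kJ/s): small clams 7.93, mud crabs 5.22, polychaete worms 1.09, isopods 0.81, snails 0.0699. Include each in turn until the next type's E/h falls below the running intake rate.
Rate on top 1: 4.201. mud crabs: 5.22 > 4.201 → include.
Rate on top 2: 4.383. polychaete worms: 1.09 < 4.383 → exclude; stop.
Optimal diet: small clams, mud crabs — 2 of 5 types.

2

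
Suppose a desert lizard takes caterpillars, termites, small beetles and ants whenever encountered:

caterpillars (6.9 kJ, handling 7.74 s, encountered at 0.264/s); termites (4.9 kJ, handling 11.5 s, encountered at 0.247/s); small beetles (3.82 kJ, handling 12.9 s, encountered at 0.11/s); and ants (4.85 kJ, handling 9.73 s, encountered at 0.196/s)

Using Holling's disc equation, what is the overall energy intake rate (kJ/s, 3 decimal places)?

0.478 kJ/s

R = Σλ_iE_i / (1 + Σλ_ih_i)
Numerator: 0.264×6.9 + 0.247×4.9 + 0.11×3.82 + 0.196×4.85 = 4.403
Denominator: 1 + 0.264×7.74 + 0.247×11.5 + 0.11×12.9 + 0.196×9.73 = 9.21
R = 4.403/9.21 = 0.478 kJ/s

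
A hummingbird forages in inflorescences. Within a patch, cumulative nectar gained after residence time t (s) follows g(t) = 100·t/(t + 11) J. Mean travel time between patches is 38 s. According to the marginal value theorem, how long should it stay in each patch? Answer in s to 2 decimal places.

20.45 s

By the marginal value theorem, leave when the instantaneous gain rate g'(t) equals the habitat-wide average g(t)/(T + t).
g'(t) = 100·11/(t + 11)². Setting 100·11/(t+11)² = 100t/[(t+11)(38+t)] gives 11(38+t) = t(t+11), so t² = 11×38 = 418.
t* = √418 = 20.45 s.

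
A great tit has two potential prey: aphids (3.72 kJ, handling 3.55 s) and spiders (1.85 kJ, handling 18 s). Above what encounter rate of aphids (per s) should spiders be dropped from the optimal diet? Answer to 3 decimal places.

0.031 per s

At the threshold, the rate on aphids alone equals the profitability of spiders: λ·3.72/(1 + λ·3.55) = 1.85/18 = 0.1028.
Rearranging, λ(3.72 − 0.1028×3.55) = 0.1028, so λ = 0.1028/3.355 = 0.03063 per s.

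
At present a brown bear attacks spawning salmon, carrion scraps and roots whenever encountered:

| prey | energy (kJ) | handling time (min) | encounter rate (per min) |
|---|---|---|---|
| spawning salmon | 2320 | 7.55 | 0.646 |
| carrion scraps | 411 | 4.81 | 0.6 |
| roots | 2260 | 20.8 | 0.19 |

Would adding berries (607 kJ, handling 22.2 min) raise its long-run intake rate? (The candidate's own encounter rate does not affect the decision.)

No

Intake rate on the current diet: R = (0.646×2320 + 0.6×411 + 0.19×2260) / (1 + 0.646×7.55 + 0.6×4.81 + 0.19×20.8) = 2175/12.72 = 171 kJ/min.
berries: E/h = 607/22.2 = 27.34 kJ/min.
27.34 < 171, so adding berries would lower the average — exclude it.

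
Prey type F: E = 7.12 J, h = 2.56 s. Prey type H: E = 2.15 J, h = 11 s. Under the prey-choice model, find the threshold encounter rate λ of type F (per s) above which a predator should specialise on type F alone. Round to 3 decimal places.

At the threshold, the rate on type F alone equals the profitability of type H: λ·7.12/(1 + λ·2.56) = 2.15/11 = 0.1955.
Rearranging, λ(7.12 − 0.1955×2.56) = 0.1955, so λ = 0.1955/6.62 = 0.02953 per s.

0.030 per s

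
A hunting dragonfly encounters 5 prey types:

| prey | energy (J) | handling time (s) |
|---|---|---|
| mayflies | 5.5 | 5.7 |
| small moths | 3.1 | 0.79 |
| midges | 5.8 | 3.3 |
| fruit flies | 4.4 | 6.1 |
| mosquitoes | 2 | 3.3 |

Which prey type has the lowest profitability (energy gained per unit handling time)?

mosquitoes

In descending order of E/h:
small moths: 3.1/0.79 = 3.92 J/s
midges: 5.8/3.3 = 1.76 J/s
mayflies: 5.5/5.7 = 0.965 J/s
fruit flies: 4.4/6.1 = 0.721 J/s
mosquitoes: 2/3.3 = 0.606 J/s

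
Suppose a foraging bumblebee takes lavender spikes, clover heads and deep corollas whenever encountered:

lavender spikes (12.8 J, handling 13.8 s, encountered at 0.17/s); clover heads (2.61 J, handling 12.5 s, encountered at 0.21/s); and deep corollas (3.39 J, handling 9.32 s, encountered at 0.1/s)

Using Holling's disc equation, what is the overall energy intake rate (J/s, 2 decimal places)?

0.44 J/s

R = (0.17×12.8 + 0.21×2.61 + 0.1×3.39) / (1 + 0.17×13.8 + 0.21×12.5 + 0.1×9.32) = 3.063/6.903 = 0.4437 J/s.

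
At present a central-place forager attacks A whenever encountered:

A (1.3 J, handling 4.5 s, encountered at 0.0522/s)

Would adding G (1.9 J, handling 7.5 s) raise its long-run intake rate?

Yes

Intake rate on the current diet: R = (0.0522×1.3) / (1 + 0.0522×4.5) = 0.06786/1.235 = 0.05495 J/s.
G: E/h = 1.9/7.5 = 0.2533 J/s.
0.2533 > 0.05495, so adding G raises the average — include it.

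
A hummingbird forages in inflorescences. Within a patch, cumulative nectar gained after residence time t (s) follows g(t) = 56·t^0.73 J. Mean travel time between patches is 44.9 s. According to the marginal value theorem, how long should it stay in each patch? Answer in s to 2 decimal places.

121.40 s

Maximise g(t)/(T+t): set derivative to zero → g'(t)(T+t) = g(t).
g'(t) = 0.73·56·t^-0.27. Setting 0.73·56·t^-0.27 = 56·t^0.73/(44.9+t) gives 0.73(44.9+t) = t, so 0.27·t = 0.73×44.9.
t* = 0.73×44.9/0.27 = 121.4 s.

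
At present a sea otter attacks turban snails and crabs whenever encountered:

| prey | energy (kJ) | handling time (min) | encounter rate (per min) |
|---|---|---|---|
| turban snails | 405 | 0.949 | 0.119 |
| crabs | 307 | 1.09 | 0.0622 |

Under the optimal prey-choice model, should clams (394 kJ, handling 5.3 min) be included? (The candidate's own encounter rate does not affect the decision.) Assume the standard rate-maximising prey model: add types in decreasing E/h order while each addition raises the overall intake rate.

Intake rate on the current diet: R = (0.119×405 + 0.0622×307) / (1 + 0.119×0.949 + 0.0622×1.09) = 67.29/1.181 = 56.99 kJ/min.
clams: E/h = 394/5.3 = 74.34 kJ/min.
Since 74.34 > R, including clams increases the long-run rate.

Yes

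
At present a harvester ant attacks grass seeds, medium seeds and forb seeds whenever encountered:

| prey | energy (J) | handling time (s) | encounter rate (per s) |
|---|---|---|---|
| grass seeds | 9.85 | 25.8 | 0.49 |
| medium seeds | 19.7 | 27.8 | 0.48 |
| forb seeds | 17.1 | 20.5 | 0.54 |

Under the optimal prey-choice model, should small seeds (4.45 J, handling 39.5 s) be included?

Intake rate on the current diet: R = (0.49×9.85 + 0.48×19.7 + 0.54×17.1) / (1 + 0.49×25.8 + 0.48×27.8 + 0.54×20.5) = 23.52/38.06 = 0.6179 J/s.
Profitability of small seeds: 4.45/39.5 = 0.1127 J/s.
0.1127 < 0.6179, so adding small seeds would lower the average — exclude it.

No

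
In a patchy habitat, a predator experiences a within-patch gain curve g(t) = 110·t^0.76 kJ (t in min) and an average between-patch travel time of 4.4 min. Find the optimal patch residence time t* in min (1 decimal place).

Optimal t* satisfies g'(t*) = g(t*)/(T + t*).
g'(t) = 0.76·110·t^-0.24. Setting 0.76·110·t^-0.24 = 110·t^0.76/(4.4+t) gives 0.76(4.4+t) = t, so 0.24·t = 0.76×4.4.
t* = 0.76×4.4/0.24 = 13.93 min.

13.9 min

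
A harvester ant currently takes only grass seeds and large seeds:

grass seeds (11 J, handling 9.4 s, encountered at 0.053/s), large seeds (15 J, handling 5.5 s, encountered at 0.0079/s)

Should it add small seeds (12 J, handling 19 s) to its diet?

On grass seeds and large seeds alone, R = ΣλE/(1+Σλh) = 0.7015/1.542 = 0.455 J/s.
small seeds: E/h = 12/19 = 0.6316 J/s.
Since 0.6316 > R, including small seeds increases the long-run rate.

Yes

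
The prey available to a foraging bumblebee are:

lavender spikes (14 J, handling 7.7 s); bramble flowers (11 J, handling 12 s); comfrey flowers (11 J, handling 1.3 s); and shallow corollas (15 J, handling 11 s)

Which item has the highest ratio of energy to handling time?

comfrey flowers

Profitability E/h (J/s): lavender spikes = 14/7.7 = 1.82, bramble flowers = 11/12 = 0.917, comfrey flowers = 11/1.3 = 8.46, shallow corollas = 15/11 = 1.36.
Ranked: comfrey flowers > lavender spikes > shallow corollas > bramble flowers.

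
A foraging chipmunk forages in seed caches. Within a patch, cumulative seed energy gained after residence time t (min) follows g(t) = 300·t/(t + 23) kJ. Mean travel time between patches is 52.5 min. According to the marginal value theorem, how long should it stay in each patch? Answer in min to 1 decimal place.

34.7 min

Optimal t* satisfies g'(t*) = g(t*)/(T + t*).
g'(t) = 300·23/(t + 23)². Setting 300·23/(t+23)² = 300t/[(t+23)(52.5+t)] gives 23(52.5+t) = t(t+23), so t² = 23×52.5 = 1208.
t* = √1208 = 34.75 min.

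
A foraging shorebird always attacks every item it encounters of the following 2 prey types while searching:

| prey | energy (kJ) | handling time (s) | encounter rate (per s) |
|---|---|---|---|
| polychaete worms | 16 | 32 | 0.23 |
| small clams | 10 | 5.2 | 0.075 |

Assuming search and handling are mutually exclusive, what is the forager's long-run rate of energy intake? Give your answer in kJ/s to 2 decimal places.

0.51 kJ/s

R = (0.23×16 + 0.075×10) / (1 + 0.23×32 + 0.075×5.2) = 4.43/8.75 = 0.5063 kJ/s.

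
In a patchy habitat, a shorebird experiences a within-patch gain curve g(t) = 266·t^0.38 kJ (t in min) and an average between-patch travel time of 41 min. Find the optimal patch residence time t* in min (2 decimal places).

25.13 min

Optimal t* satisfies g'(t*) = g(t*)/(T + t*).
g'(t) = 0.38·266·t^-0.62. Setting 0.38·266·t^-0.62 = 266·t^0.38/(41+t) gives 0.38(41+t) = t, so 0.62·t = 0.38×41.
t* = 0.38×41/0.62 = 25.13 min.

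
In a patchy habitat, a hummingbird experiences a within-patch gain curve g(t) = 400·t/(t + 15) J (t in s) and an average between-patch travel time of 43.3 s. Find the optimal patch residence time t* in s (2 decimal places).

Optimal t* satisfies g'(t*) = g(t*)/(T + t*).
g'(t) = 400·15/(t + 15)². Setting 400·15/(t+15)² = 400t/[(t+15)(43.3+t)] gives 15(43.3+t) = t(t+15), so t² = 15×43.3 = 649.5.
t* = √649.5 = 25.49 s.

25.49 s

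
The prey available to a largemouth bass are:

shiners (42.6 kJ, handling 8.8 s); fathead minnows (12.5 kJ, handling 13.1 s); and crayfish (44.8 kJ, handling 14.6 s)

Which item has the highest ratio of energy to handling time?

shiners

Profitability E/h (kJ/s): shiners = 42.6/8.8 = 4.84, fathead minnows = 12.5/13.1 = 0.954, crayfish = 44.8/14.6 = 3.07.
Ranked: shiners > crayfish > fathead minnows.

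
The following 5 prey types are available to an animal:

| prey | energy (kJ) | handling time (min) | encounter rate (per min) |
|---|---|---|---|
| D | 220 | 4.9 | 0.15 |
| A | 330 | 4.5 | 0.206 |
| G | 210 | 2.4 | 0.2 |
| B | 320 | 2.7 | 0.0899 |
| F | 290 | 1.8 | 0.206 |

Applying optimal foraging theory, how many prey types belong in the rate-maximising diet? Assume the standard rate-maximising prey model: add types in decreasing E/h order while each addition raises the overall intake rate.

4

Rank by E/h (kJ/min): F 161, B 119, G 87.5, A 73.3, D 44.9. Include each in turn until the next type's E/h falls below the running intake rate.
Rate on top 1: 43.58. B: 119 > 43.58 → include.
Rate on top 2: 54.85. G: 87.5 > 54.85 → include.
Rate on top 3: 62.34. A: 73.3 > 62.34 → include.
Rate on top 4: 65.71. D: 44.9 < 65.71 → exclude; stop.
Optimal diet: F, B, G, A — 4 of 5 types.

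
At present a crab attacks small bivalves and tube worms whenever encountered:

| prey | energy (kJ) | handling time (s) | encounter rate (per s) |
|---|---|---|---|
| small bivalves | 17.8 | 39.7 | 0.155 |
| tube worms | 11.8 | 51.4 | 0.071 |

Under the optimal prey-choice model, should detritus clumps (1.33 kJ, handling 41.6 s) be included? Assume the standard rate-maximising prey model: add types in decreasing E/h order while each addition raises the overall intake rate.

No

Intake rate on the current diet: R = (0.155×17.8 + 0.071×11.8) / (1 + 0.155×39.7 + 0.071×51.4) = 3.597/10.8 = 0.3329 kJ/s.
Profitability of detritus clumps: 1.33/41.6 = 0.03197 kJ/s.
0.03197 < 0.3329, so adding detritus clumps would lower the average — exclude it.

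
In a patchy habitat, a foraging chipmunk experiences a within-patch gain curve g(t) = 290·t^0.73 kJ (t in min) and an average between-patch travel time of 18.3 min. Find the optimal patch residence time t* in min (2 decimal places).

49.48 min

Optimal t* satisfies g'(t*) = g(t*)/(T + t*).
g'(t) = 0.73·290·t^-0.27. Setting 0.73·290·t^-0.27 = 290·t^0.73/(18.3+t) gives 0.73(18.3+t) = t, so 0.27·t = 0.73×18.3.
t* = 0.73×18.3/0.27 = 49.48 min.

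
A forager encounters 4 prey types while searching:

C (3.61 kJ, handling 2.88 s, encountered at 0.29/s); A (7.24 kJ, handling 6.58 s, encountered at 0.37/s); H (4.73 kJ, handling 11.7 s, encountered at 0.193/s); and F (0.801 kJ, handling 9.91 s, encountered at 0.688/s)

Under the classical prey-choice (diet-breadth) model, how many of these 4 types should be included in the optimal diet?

E/h in descending order: C 1.25, A 1.1, H 0.404, F 0.0808 kJ/s. The optimal diet is the largest prefix of this list for which every included type satisfies E_i/h_i > R on the types above it.
Rate on top 1: 0.5705. A: 1.1 > 0.5705 → include.
Rate on top 2: 0.8726. H: 0.404 < 0.8726 → exclude; stop.
Optimal diet: C, A — 2 of 4 types.

2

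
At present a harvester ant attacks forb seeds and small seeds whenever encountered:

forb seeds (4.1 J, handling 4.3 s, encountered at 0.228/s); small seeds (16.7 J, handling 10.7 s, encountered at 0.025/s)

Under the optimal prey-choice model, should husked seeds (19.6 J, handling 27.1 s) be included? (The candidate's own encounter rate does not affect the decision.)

Intake rate on the current diet: R = (0.228×4.1 + 0.025×16.7) / (1 + 0.228×4.3 + 0.025×10.7) = 1.352/2.248 = 0.6016 J/s.
Profitability of husked seeds: 19.6/27.1 = 0.7232 J/s.
Since 0.7232 > R, including husked seeds increases the long-run rate.

Yes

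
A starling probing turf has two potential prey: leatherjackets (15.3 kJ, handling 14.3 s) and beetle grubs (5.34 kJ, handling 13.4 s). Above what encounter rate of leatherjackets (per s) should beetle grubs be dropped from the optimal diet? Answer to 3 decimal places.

Drop beetle grubs once their profitability E₂/h₂ falls below the rate achievable on leatherjackets alone: E₂/h₂ = λE₁/(1 + λh₁).
Solve for λ: λE₁h₂ = E₂(1 + λh₁) → λ(E₁h₂ − E₂h₁) = E₂ → λ = E₂/(E₁h₂ − E₂h₁).
λ = 5.34/(15.3×13.4 − 5.34×14.3) = 5.34/128.7 = 0.04151 per s.

0.042 per s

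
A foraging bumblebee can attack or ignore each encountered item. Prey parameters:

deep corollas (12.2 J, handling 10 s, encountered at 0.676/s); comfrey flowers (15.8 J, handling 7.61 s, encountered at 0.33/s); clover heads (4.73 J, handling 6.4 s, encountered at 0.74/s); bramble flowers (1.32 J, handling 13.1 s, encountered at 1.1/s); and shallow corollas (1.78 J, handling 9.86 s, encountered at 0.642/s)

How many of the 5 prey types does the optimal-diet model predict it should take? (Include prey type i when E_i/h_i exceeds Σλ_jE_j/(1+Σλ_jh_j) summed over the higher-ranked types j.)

Profitabilities (E/h, J/s): comfrey flowers 2.08, deep corollas 1.22, clover heads 0.739, shallow corollas 0.181, bramble flowers 0.101. Add prey in this order while the next type's profitability exceeds the intake rate on those already taken.
Rate on top 1: 1.485. deep corollas: 1.22 < 1.485 → exclude; stop.
Optimal diet: comfrey flowers — 1 of 5 types.

1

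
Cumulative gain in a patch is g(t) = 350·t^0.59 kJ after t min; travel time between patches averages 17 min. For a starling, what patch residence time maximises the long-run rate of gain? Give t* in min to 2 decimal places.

24.46 min

Maximise g(t)/(T+t): set derivative to zero → g'(t)(T+t) = g(t).
g'(t) = 0.59·350·t^-0.41. Setting 0.59·350·t^-0.41 = 350·t^0.59/(17+t) gives 0.59(17+t) = t, so 0.41·t = 0.59×17.
t* = 0.59×17/0.41 = 24.46 min.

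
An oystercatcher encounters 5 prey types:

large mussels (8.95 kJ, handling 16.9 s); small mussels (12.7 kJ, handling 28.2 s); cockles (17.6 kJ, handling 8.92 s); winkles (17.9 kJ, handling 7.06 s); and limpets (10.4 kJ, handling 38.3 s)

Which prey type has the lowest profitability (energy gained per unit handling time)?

limpets

In descending order of E/h:
winkles: 17.9/7.06 = 2.54 kJ/s
cockles: 17.6/8.92 = 1.97 kJ/s
large mussels: 8.95/16.9 = 0.53 kJ/s
small mussels: 12.7/28.2 = 0.45 kJ/s
limpets: 10.4/38.3 = 0.272 kJ/s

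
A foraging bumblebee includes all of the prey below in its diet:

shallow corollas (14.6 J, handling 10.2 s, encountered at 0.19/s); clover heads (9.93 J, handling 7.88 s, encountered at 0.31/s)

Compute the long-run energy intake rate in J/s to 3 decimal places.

Energy encountered per unit search time: 0.19×14.6 + 0.31×9.93 = 5.852 J/s.
Handling time per unit search time: 0.19×10.2 + 0.31×7.88 = 4.381.
Rate = 5.852/(1 + 4.381) = 1.088 J/s.

1.088 J/s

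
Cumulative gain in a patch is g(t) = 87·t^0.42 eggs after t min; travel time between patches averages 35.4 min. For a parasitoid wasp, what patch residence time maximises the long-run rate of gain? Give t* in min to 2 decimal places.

25.63 min

Maximise g(t)/(T+t): set derivative to zero → g'(t)(T+t) = g(t).
g'(t) = 0.42·87·t^-0.58. Setting 0.42·87·t^-0.58 = 87·t^0.42/(35.4+t) gives 0.42(35.4+t) = t, so 0.58·t = 0.42×35.4.
t* = 0.42×35.4/0.58 = 25.63 min.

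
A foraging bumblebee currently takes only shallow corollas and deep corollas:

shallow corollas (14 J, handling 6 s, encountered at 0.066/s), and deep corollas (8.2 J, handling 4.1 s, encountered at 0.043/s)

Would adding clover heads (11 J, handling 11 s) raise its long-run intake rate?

Intake rate on the current diet: R = (0.066×14 + 0.043×8.2) / (1 + 0.066×6 + 0.043×4.1) = 1.277/1.572 = 0.8119 J/s.
clover heads: E/h = 11/11 = 1 J/s.
Since 1 > R, including clover heads increases the long-run rate.

Yes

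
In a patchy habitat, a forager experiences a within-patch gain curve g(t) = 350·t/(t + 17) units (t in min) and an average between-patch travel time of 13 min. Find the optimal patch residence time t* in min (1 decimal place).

Maximise g(t)/(T+t): set derivative to zero → g'(t)(T+t) = g(t).
g'(t) = 350·17/(t + 17)². Setting 350·17/(t+17)² = 350t/[(t+17)(13+t)] gives 17(13+t) = t(t+17), so t² = 17×13 = 221.
t* = √221 = 14.87 min.

14.9 min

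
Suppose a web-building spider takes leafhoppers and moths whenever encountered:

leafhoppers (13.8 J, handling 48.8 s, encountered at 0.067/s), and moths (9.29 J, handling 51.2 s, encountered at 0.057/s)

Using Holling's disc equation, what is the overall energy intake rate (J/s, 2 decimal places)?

0.20 J/s

Energy encountered per unit search time: 0.067×13.8 + 0.057×9.29 = 1.454 J/s.
Handling time per unit search time: 0.067×48.8 + 0.057×51.2 = 6.188.
Rate = 1.454/(1 + 6.188) = 0.2023 J/s.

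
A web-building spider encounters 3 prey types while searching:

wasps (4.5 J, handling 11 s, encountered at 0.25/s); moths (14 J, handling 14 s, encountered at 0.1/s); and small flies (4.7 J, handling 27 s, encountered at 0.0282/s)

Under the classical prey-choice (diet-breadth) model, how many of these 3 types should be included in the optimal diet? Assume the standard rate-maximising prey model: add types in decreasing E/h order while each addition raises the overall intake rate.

Profitabilities (E/h, J/s): moths 1, wasps 0.409, small flies 0.174. Add prey in this order while the next type's profitability exceeds the intake rate on those already taken.
Rate on top 1: 0.5833. wasps: 0.409 < 0.5833 → exclude; stop.
Optimal diet: moths — 1 of 3 types.

1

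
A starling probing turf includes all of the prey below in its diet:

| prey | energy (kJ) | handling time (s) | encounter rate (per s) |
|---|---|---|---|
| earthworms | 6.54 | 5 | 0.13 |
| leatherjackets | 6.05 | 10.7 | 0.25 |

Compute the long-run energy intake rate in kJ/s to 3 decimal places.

0.546 kJ/s

Energy encountered per unit search time: 0.13×6.54 + 0.25×6.05 = 2.363 kJ/s.
Handling time per unit search time: 0.13×5 + 0.25×10.7 = 3.325.
Rate = 2.363/(1 + 3.325) = 0.5463 kJ/s.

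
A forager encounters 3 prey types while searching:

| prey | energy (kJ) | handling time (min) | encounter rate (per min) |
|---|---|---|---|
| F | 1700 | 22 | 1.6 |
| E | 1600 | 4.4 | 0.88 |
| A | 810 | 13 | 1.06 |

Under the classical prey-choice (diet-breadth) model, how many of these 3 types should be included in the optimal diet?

E/h in descending order: E 364, F 77.3, A 62.3 kJ/min. The optimal diet is the largest prefix of this list for which every included type satisfies E_i/h_i > R on the types above it.
Rate on top 1: 289. F: 77.3 < 289 → exclude; stop.
Optimal diet: E — 1 of 3 types.

1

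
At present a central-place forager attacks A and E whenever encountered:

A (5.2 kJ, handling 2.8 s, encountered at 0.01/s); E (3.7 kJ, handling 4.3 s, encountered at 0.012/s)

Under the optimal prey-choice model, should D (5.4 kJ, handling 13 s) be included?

On A and E alone, R = ΣλE/(1+Σλh) = 0.0964/1.08 = 0.08929 kJ/s.
D: E/h = 5.4/13 = 0.4154 kJ/s.
Since 0.4154 > R, including D increases the long-run rate.

Yes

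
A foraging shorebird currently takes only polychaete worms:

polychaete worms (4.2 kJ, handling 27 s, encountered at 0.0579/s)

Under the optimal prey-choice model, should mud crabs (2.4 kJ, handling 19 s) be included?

On polychaete worms alone, R = ΣλE/(1+Σλh) = 0.2432/2.563 = 0.09487 kJ/s.
mud crabs: E/h = 2.4/19 = 0.1263 kJ/s.
Since 0.1263 > R, including mud crabs increases the long-run rate.

Yes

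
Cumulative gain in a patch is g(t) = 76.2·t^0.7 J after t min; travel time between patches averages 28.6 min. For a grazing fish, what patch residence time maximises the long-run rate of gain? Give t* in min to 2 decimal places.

Maximise g(t)/(T+t): set derivative to zero → g'(t)(T+t) = g(t).
g'(t) = 0.7·76.2·t^-0.3. Setting 0.7·76.2·t^-0.3 = 76.2·t^0.7/(28.6+t) gives 0.7(28.6+t) = t, so 0.30·t = 0.7×28.6.
t* = 0.7×28.6/0.30 = 66.73 min.

66.73 min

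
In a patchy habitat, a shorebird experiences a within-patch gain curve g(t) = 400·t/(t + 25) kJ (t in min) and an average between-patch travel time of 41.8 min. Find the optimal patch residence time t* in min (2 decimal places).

32.33 min

By the marginal value theorem, leave when the instantaneous gain rate g'(t) equals the habitat-wide average g(t)/(T + t).
g'(t) = 400·25/(t + 25)². Setting 400·25/(t+25)² = 400t/[(t+25)(41.8+t)] gives 25(41.8+t) = t(t+25), so t² = 25×41.8 = 1045.
t* = √1045 = 32.33 min.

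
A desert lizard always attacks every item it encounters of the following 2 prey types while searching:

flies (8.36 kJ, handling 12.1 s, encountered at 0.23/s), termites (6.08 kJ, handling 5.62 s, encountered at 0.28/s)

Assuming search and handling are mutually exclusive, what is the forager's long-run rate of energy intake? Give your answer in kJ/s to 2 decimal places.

0.68 kJ/s

Energy encountered per unit search time: 0.23×8.36 + 0.28×6.08 = 3.625 kJ/s.
Handling time per unit search time: 0.23×12.1 + 0.28×5.62 = 4.357.
Rate = 3.625/(1 + 4.357) = 0.6768 kJ/s.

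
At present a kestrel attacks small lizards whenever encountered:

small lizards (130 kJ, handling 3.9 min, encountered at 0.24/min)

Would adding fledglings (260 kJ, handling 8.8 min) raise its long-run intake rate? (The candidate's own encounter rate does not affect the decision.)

On small lizards alone, R = ΣλE/(1+Σλh) = 31.2/1.936 = 16.12 kJ/min.
Profitability of fledglings: 260/8.8 = 29.55 kJ/min.
Since 29.55 > R, including fledglings increases the long-run rate.

Yes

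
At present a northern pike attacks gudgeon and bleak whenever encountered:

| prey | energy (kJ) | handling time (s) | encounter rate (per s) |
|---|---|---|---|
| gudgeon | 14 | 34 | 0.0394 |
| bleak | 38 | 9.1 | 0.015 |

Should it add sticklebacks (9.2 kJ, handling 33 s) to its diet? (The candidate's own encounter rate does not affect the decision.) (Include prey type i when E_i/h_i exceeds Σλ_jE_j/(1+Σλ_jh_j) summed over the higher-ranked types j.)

No

Intake rate on the current diet: R = (0.0394×14 + 0.015×38) / (1 + 0.0394×34 + 0.015×9.1) = 1.122/2.476 = 0.453 kJ/s.
Profitability of sticklebacks: 9.2/33 = 0.2788 kJ/s.
0.2788 < 0.453, so adding sticklebacks would lower the average — exclude it.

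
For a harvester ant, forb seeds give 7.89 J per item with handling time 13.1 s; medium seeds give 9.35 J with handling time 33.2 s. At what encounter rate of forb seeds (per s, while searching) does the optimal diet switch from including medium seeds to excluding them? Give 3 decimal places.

At the threshold, the rate on forb seeds alone equals the profitability of medium seeds: λ·7.89/(1 + λ·13.1) = 9.35/33.2 = 0.2816.
Rearranging, λ(7.89 − 0.2816×13.1) = 0.2816, so λ = 0.2816/4.201 = 0.06704 per s.

0.067 per s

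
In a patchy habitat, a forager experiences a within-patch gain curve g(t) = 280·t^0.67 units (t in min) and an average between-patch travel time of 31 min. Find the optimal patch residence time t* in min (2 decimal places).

62.94 min

Maximise g(t)/(T+t): set derivative to zero → g'(t)(T+t) = g(t).
g'(t) = 0.67·280·t^-0.33. Setting 0.67·280·t^-0.33 = 280·t^0.67/(31+t) gives 0.67(31+t) = t, so 0.33·t = 0.67×31.
t* = 0.67×31/0.33 = 62.94 min.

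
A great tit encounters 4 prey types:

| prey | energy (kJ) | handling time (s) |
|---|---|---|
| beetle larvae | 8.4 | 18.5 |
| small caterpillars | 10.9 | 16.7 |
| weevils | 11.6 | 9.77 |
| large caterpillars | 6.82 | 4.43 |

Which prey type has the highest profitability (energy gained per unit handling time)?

large caterpillars

In descending order of E/h:
large caterpillars: 6.82/4.43 = 1.54 kJ/s
weevils: 11.6/9.77 = 1.19 kJ/s
small caterpillars: 10.9/16.7 = 0.653 kJ/s
beetle larvae: 8.4/18.5 = 0.454 kJ/s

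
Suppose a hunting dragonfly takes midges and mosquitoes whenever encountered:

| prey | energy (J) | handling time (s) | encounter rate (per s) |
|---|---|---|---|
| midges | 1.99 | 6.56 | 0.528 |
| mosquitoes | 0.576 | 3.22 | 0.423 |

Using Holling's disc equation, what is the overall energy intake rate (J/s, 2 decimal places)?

R = Σλ_iE_i / (1 + Σλ_ih_i)
Numerator: 0.528×1.99 + 0.423×0.576 = 1.294
Denominator: 1 + 0.528×6.56 + 0.423×3.22 = 5.826
R = 1.294/5.826 = 0.2222 J/s

0.22 J/s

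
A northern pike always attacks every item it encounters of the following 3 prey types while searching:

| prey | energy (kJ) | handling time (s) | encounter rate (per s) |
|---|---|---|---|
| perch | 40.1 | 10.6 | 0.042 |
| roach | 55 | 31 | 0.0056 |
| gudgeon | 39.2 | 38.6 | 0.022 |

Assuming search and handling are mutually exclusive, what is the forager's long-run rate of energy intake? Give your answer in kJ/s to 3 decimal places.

Energy encountered per unit search time: 0.042×40.1 + 0.0056×55 + 0.022×39.2 = 2.855 kJ/s.
Handling time per unit search time: 0.042×10.6 + 0.0056×31 + 0.022×38.6 = 1.468.
Rate = 2.855/(1 + 1.468) = 1.157 kJ/s.

1.157 kJ/s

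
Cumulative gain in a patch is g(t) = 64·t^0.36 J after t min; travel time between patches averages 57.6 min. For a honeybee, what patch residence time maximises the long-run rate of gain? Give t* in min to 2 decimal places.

Maximise g(t)/(T+t): set derivative to zero → g'(t)(T+t) = g(t).
g'(t) = 0.36·64·t^-0.64. Setting 0.36·64·t^-0.64 = 64·t^0.36/(57.6+t) gives 0.36(57.6+t) = t, so 0.64·t = 0.36×57.6.
t* = 0.36×57.6/0.64 = 32.4 min.

32.40 min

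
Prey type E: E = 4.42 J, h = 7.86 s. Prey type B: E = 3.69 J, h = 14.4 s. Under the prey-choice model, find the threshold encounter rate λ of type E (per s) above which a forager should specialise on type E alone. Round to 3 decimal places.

Drop type B once their profitability E₂/h₂ falls below the rate achievable on type E alone: E₂/h₂ = λE₁/(1 + λh₁).
Solve for λ: λE₁h₂ = E₂(1 + λh₁) → λ(E₁h₂ − E₂h₁) = E₂ → λ = E₂/(E₁h₂ − E₂h₁).
λ = 3.69/(4.42×14.4 − 3.69×7.86) = 3.69/34.64 = 0.1065 per s.

0.107 per s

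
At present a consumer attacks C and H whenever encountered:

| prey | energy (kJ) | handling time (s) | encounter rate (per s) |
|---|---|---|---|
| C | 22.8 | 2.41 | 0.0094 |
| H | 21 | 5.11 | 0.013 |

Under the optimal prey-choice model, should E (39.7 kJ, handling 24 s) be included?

Yes

Intake rate on the current diet: R = (0.0094×22.8 + 0.013×21) / (1 + 0.0094×2.41 + 0.013×5.11) = 0.4873/1.089 = 0.4475 kJ/s.
Profitability of E: 39.7/24 = 1.654 kJ/s.
1.654 > 0.4475, so adding E raises the average — include it.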